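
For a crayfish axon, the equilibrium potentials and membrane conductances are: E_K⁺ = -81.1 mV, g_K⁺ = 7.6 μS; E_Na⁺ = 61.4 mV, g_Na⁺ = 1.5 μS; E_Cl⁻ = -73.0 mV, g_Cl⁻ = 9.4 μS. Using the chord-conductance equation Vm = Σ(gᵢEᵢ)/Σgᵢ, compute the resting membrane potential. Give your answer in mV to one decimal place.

-65.4 mV

Σ gᵢEᵢ = 7.6·(-81.1) + 1.5·(61.4) + 9.4·(-73.0) = -1210.46
Σ gᵢ = 7.6 + 1.5 + 9.4 = 18.5
Vm = -1210.46 / 18.5 = -65.43 mV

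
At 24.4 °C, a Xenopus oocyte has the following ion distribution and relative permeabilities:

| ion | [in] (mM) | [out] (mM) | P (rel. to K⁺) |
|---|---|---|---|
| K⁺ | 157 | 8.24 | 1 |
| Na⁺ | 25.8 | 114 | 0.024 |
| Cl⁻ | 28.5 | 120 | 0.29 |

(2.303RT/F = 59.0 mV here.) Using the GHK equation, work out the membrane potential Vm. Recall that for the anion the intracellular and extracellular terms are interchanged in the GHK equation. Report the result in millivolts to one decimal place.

-59.0 mV

Vm = 59.0 · log₁₀[(Σ P·[cation]ₒ + Σ P·[anion]ᵢ) / (Σ P·[cation]ᵢ + Σ P·[anion]ₒ)]
Numerator = 1×8.24 + 0.024×114 + 0.29×28.5 = 19.24
Denominator = 1×157 + 0.024×25.8 + 0.29×120 = 192.4
Vm = 59.0 · log₁₀(0.099995) = 59.0 × (-1.0000) = -59.00 mV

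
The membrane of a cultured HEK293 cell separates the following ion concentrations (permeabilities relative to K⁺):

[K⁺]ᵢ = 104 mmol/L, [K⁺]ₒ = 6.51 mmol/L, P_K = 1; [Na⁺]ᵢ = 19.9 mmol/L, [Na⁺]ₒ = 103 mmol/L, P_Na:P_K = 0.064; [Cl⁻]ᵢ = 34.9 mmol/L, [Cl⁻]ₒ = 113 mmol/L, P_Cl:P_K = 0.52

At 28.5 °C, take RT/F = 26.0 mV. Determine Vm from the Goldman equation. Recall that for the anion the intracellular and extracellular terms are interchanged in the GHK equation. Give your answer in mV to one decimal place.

Vm = 26.0 · ln[(Σ P·[cation]ₒ + Σ P·[anion]ᵢ) / (Σ P·[cation]ᵢ + Σ P·[anion]ₒ)]
Numerator = 1×6.51 + 0.064×103 + 0.52×34.9 = 31.25
Denominator = 1×104 + 0.064×19.9 + 0.52×113 = 164
Vm = 26.0 · ln(0.19051) = 26.0 × (-1.6581) = -43.11 mV

-43.1 mV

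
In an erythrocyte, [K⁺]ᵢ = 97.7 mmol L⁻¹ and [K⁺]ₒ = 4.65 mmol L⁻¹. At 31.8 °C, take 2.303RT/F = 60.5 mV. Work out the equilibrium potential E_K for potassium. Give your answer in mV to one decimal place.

E = (60.5/z) · log₁₀([K⁺]_out/[K⁺]_in) with z = +1.
= (60.5/1) · log₁₀(4.65/97.7) = 60.50 · log₁₀(0.04759)
= 60.50 · (-1.3224) = -80.01 mV

-80.0 mV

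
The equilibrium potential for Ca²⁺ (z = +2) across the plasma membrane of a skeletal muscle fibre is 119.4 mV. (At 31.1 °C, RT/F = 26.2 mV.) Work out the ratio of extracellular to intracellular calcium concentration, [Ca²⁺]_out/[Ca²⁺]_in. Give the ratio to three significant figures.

ln([out]/[in]) = E·z/(26.2) = 119.4 × 2 / 26.2 = 9.1145
[out]/[in] = e^(9.1145) = 9086

9090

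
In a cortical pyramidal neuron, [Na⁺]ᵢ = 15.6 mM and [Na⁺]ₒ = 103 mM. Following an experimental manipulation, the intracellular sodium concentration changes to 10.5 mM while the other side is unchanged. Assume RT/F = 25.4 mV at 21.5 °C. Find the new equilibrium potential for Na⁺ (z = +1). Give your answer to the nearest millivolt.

58 mV

After the shift: [Na⁺]_out = 103, [Na⁺]_in = 10.5 mM.
E_new = (25.4/1)·ln(103/10.5) = 25.40 · (2.2834) = 58.00 mV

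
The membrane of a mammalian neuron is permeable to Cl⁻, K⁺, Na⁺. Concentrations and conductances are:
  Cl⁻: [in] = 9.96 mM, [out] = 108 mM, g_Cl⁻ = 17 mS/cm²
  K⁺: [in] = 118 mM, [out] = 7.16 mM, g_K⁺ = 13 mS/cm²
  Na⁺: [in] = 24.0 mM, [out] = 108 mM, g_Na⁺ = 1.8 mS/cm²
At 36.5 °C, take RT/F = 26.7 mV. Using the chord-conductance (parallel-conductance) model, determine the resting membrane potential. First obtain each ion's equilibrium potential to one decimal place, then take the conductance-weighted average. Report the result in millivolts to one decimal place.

E_Cl⁻ = (26.7/-1)·ln(108/9.96) = -63.6 mV
E_K⁺ = (26.7/1)·ln(7.16/118) = -74.8 mV
E_Na⁺ = (26.7/1)·ln(108/24.0) = 40.2 mV
Vm = (Σ gᵢEᵢ)/(Σ gᵢ) = (17·-63.6 + 13·-74.8 + 1.8·40.2) / (17 + 13 + 1.8)
= -1981.24 / 31.8 = -62.30 mV

-62.3 mV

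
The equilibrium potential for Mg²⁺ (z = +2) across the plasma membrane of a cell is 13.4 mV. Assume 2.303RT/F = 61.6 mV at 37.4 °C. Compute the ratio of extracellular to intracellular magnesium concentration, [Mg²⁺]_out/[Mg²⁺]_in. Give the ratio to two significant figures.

2.7

log₁₀([out]/[in]) = E·z/(61.6) = 13.4 × 2 / 61.6 = 0.4351
[out]/[in] = 10^(0.4351) = 2.723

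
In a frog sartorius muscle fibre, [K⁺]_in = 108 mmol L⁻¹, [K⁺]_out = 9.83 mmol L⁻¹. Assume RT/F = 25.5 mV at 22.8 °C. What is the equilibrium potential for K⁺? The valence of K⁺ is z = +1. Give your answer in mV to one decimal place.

E = (25.5/z) · ln([K⁺]_out/[K⁺]_in) with z = +1.
= (25.5/1) · ln(9.83/108) = 25.50 · ln(0.09102)
= 25.50 · (-2.3967) = -61.12 mV

-61.1 mV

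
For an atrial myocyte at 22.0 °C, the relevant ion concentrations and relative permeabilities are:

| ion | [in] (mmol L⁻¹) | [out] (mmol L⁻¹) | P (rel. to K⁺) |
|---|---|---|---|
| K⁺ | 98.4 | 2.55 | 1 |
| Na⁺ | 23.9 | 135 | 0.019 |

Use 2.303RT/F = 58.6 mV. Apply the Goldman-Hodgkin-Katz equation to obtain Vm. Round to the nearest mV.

-75 mV

Vm = 58.6 · log₁₀[(Σ P·[cation]ₒ + Σ P·[anion]ᵢ) / (Σ P·[cation]ᵢ + Σ P·[anion]ₒ)]
Numerator = 1×2.55 + 0.019×135 = 5.115
Denominator = 1×98.4 + 0.019×23.9 = 98.85
Vm = 58.6 · log₁₀(0.051743) = 58.6 × (-1.2861) = -75.37 mV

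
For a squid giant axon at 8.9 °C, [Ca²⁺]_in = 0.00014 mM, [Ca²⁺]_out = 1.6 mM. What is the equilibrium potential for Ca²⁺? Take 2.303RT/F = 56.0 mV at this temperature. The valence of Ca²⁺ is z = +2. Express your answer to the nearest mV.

114 mV

E = (56.0/z) · log₁₀([Ca²⁺]_out/[Ca²⁺]_in) with z = +2.
= (56.0/2) · log₁₀(1.6/0.00014) = 28.00 · log₁₀(1.143e+04)
= 28.00 · (4.0580) = 113.62 mV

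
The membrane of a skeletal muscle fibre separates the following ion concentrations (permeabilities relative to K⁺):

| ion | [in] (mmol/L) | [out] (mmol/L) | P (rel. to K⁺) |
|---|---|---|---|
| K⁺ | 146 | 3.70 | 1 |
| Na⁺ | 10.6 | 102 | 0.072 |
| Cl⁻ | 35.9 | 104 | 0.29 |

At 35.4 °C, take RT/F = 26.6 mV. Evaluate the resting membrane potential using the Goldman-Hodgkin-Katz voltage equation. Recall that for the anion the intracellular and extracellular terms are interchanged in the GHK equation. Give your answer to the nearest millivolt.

-56 mV

Vm = 26.6 · ln[(Σ P·[cation]ₒ + Σ P·[anion]ᵢ) / (Σ P·[cation]ᵢ + Σ P·[anion]ₒ)]
Numerator = 1×3.70 + 0.072×102 + 0.29×35.9 = 21.45
Denominator = 1×146 + 0.072×10.6 + 0.29×104 = 176.9
Vm = 26.6 · ln(0.12127) = 26.6 × (-2.1098) = -56.12 mV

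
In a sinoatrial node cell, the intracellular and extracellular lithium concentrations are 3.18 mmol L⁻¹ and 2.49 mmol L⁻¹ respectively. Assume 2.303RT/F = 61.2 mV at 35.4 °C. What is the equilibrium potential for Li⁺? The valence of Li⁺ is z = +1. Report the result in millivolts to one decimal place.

E = (61.2/z) · log₁₀([Li⁺]_out/[Li⁺]_in) with z = +1.
= (61.2/1) · log₁₀(2.49/3.18) = 61.20 · log₁₀(0.783)
= 61.20 · (-0.1062) = -6.50 mV

-6.5 mV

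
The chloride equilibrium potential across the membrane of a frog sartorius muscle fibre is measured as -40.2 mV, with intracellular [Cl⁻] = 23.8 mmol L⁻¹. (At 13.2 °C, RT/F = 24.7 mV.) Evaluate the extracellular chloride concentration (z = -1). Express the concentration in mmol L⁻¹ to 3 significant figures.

Nernst: E = (24.7/-1) · ln([out]/[in]), so ln([out]/[in]) = -40.2 × -1 / 24.7 = 1.6275.
[out]/[in] = e^(1.6275) = 5.091.
[out] = 5.091 × 23.8 = 121.2 mmol L⁻¹.

121 mmol L⁻¹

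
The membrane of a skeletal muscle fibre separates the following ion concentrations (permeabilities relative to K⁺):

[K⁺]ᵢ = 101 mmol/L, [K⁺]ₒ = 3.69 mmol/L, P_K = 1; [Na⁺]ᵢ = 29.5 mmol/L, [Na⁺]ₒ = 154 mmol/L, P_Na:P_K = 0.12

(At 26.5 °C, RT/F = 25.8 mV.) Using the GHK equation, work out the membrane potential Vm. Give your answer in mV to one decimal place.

-40.0 mV

Vm = 25.8 · ln[(Σ P·[cation]ₒ + Σ P·[anion]ᵢ) / (Σ P·[cation]ᵢ + Σ P·[anion]ₒ)]
Numerator = 1×3.69 + 0.12×154 = 22.17
Denominator = 1×101 + 0.12×29.5 = 104.5
Vm = 25.8 · ln(0.21207) = 25.8 × (-1.5508) = -40.01 mV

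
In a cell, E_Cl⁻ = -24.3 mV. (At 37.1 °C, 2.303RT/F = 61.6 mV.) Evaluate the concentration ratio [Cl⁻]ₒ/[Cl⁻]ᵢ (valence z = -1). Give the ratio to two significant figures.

2.5

log₁₀([out]/[in]) = E·z/(61.6) = -24.3 × -1 / 61.6 = 0.3945
[out]/[in] = 10^(0.3945) = 2.48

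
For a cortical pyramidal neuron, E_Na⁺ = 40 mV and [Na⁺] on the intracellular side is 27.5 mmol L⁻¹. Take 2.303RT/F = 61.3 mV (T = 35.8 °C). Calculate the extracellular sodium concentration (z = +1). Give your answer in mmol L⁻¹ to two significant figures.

Nernst: E = (61.3/1) · log₁₀([out]/[in]), so log₁₀([out]/[in]) = 40.0 × 1 / 61.3 = 0.6525.
[out]/[in] = 10^(0.6525) = 4.493.
[out] = 4.493 × 27.5 = 123.6 mmol L⁻¹.

120 mmol L⁻¹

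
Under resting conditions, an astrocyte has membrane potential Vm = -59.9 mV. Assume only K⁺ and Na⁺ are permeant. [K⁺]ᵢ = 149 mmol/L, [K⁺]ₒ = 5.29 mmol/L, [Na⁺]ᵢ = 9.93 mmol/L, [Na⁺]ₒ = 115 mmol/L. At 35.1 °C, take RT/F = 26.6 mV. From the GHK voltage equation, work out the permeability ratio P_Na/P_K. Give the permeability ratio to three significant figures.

0.0911

Let α = P_Na/P_K. GHK: Vm = 26.6·ln[(Kₒ + α·Naₒ)/(Kᵢ + α·Naᵢ)].
e^(Vm/26.6) = e^(-59.9/26.6) = 0.1052
So 0.1052·(Kᵢ + α·Naᵢ) = Kₒ + α·Naₒ → α = (0.1052·149.0 − 5.29) / (115.0 − 0.1052·9.93)
α = (15.67 − 5.29) / (115.0 − 1.045) = 10.38/114 = 0.09113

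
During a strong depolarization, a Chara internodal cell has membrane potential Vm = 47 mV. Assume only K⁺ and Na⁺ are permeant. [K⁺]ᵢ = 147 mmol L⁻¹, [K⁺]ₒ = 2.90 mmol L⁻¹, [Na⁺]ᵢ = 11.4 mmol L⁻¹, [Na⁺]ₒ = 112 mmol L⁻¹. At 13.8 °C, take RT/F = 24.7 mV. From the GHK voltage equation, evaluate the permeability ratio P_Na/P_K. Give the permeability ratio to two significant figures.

Let α = P_Na/P_K. GHK: Vm = 24.7·ln[(Kₒ + α·Naₒ)/(Kᵢ + α·Naᵢ)].
e^(Vm/24.7) = e^(47.0/24.7) = 6.7049
So 6.7049·(Kᵢ + α·Naᵢ) = Kₒ + α·Naₒ → α = (6.7049·147.0 − 2.9) / (112.0 − 6.7049·11.4)
α = (985.6 − 2.9) / (112.0 − 76.44) = 982.7/35.56 = 27.63

28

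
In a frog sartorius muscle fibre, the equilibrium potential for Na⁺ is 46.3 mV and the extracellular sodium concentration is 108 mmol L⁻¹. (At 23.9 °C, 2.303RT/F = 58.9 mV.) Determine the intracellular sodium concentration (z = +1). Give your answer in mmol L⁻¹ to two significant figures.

18 mmol L⁻¹

Nernst: E = (58.9/1) · log₁₀([out]/[in]), so log₁₀([out]/[in]) = 46.3 × 1 / 58.9 = 0.7861.
[out]/[in] = 10^(0.7861) = 6.111.
[in] = 108 / 6.111 = 17.67 mmol L⁻¹.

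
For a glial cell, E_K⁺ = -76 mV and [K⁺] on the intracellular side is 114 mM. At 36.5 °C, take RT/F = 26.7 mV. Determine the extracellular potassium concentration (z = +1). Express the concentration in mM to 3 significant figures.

Nernst: E = (26.7/1) · ln([out]/[in]), so ln([out]/[in]) = -76.0 × 1 / 26.7 = -2.8464.
[out]/[in] = e^(-2.8464) = 0.05805.
[out] = 0.05805 × 114 = 6.618 mM.

6.62 mM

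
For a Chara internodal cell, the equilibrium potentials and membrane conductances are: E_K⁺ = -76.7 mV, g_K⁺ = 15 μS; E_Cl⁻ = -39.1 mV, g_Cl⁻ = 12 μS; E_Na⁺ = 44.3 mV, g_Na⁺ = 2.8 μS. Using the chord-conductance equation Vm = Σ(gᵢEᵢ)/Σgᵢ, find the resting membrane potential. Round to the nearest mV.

-50 mV

Σ gᵢEᵢ = 15·(-76.7) + 12·(-39.1) + 2.8·(44.3) = -1495.66
Σ gᵢ = 15 + 12 + 2.8 = 29.8
Vm = -1495.66 / 29.8 = -50.19 mV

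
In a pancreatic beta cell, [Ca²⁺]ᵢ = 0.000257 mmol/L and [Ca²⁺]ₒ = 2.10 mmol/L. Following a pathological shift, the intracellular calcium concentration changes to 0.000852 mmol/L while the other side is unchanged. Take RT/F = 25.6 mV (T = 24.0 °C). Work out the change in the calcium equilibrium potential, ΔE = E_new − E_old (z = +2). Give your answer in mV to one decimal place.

-15.3 mV

E_old = (25.6/2)·ln(2.10/0.000257) = 115.31 mV
E_new = (25.6/2)·ln(2.10/0.000852) = 99.97 mV
ΔE = 99.97 − (115.31) = -15.34 mV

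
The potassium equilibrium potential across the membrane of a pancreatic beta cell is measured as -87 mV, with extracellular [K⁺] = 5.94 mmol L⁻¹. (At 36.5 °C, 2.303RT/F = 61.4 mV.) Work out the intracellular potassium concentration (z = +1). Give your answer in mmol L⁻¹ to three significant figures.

155 mmol L⁻¹

Nernst: E = (61.4/1) · log₁₀([out]/[in]), so log₁₀([out]/[in]) = -87.0 × 1 / 61.4 = -1.4169.
[out]/[in] = 10^(-1.4169) = 0.03829.
[in] = 5.94 / 0.03829 = 155.1 mmol L⁻¹.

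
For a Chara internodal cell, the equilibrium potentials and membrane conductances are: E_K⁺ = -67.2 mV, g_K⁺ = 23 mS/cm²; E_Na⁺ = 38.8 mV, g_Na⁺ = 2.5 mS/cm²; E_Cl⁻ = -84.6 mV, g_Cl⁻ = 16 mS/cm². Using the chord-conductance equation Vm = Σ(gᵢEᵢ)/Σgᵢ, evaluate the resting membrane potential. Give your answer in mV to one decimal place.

Σ gᵢEᵢ = 23·(-67.2) + 2.5·(38.8) + 16·(-84.6) = -2802.20
Σ gᵢ = 23 + 2.5 + 16 = 41.5
Vm = -2802.20 / 41.5 = -67.52 mV

-67.5 mV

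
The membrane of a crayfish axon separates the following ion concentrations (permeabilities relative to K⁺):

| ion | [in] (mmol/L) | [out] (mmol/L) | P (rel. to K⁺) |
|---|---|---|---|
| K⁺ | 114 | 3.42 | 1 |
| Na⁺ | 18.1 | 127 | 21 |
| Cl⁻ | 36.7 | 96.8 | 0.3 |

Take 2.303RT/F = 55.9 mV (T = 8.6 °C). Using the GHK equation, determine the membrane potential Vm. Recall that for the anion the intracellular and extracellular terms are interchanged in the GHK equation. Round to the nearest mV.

40 mV

Vm = 55.9 · log₁₀[(Σ P·[cation]ₒ + Σ P·[anion]ᵢ) / (Σ P·[cation]ᵢ + Σ P·[anion]ₒ)]
Numerator = 1×3.42 + 21×127 + 0.3×36.7 = 2681
Denominator = 1×114 + 21×18.1 + 0.3×96.8 = 523.1
Vm = 55.9 · log₁₀(5.1256) = 55.9 × (0.7097) = 39.67 mV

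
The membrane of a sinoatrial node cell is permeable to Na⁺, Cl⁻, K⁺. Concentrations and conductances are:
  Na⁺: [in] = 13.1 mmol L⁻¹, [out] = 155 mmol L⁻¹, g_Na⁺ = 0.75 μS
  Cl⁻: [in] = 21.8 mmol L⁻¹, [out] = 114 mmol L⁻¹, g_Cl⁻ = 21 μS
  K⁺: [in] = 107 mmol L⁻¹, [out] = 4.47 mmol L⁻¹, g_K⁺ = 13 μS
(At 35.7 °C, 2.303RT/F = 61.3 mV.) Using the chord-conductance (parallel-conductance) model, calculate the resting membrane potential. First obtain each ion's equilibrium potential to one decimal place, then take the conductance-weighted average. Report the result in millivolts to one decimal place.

-56.8 mV

E_Na⁺ = (61.3/1)·log₁₀(155/13.1) = 65.8 mV
E_Cl⁻ = (61.3/-1)·log₁₀(114/21.8) = -44.0 mV
E_K⁺ = (61.3/1)·log₁₀(4.47/107) = -84.5 mV
Vm = (Σ gᵢEᵢ)/(Σ gᵢ) = (0.75·65.8 + 21·-44.0 + 13·-84.5) / (0.75 + 21 + 13)
= -1973.15 / 34.75 = -56.78 mV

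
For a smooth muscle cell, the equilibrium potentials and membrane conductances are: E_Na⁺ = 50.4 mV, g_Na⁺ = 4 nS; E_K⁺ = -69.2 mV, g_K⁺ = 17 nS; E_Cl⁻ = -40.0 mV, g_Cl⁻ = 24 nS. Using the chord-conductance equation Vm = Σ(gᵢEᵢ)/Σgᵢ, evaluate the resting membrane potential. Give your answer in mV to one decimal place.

Σ gᵢEᵢ = 4·(50.4) + 17·(-69.2) + 24·(-40.0) = -1934.80
Σ gᵢ = 4 + 17 + 24 = 45
Vm = -1934.80 / 45 = -43.00 mV

-43.0 mV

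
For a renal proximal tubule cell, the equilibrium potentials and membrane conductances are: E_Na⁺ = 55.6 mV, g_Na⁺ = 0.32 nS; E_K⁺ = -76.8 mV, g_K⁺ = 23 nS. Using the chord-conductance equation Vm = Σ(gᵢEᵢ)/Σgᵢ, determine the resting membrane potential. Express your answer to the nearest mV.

-75 mV

Σ gᵢEᵢ = 0.32·(55.6) + 23·(-76.8) = -1748.61
Σ gᵢ = 0.32 + 23 = 23.32
Vm = -1748.61 / 23.32 = -74.98 mV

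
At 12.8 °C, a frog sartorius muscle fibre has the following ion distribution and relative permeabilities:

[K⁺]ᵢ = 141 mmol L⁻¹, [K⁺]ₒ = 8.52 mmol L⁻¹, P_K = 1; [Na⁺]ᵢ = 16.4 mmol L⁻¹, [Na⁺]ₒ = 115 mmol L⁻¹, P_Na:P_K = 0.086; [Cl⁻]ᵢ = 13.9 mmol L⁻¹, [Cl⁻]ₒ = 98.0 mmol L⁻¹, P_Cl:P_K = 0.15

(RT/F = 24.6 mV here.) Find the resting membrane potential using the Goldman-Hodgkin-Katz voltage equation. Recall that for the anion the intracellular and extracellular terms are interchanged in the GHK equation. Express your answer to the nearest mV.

Vm = 24.6 · ln[(Σ P·[cation]ₒ + Σ P·[anion]ᵢ) / (Σ P·[cation]ᵢ + Σ P·[anion]ₒ)]
Numerator = 1×8.52 + 0.086×115 + 0.15×13.9 = 20.49
Denominator = 1×141 + 0.086×16.4 + 0.15×98.0 = 157.1
Vm = 24.6 · ln(0.13045) = 24.6 × (-2.0368) = -50.10 mV

-50 mV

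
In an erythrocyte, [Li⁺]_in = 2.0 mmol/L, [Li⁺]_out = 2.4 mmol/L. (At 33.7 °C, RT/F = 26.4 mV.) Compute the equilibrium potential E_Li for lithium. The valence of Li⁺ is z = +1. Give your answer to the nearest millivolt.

5 mV

E = (26.4/z) · ln([Li⁺]_out/[Li⁺]_in) with z = +1.
= (26.4/1) · ln(2.4/2.0) = 26.40 · ln(1.2)
= 26.40 · (0.1823) = 4.81 mV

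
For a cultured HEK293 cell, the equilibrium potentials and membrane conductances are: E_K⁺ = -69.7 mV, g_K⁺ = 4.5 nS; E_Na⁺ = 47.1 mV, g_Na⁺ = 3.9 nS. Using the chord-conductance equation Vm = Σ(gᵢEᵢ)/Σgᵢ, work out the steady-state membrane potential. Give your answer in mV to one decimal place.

-15.5 mV

Σ gᵢEᵢ = 4.5·(-69.7) + 3.9·(47.1) = -129.96
Σ gᵢ = 4.5 + 3.9 = 8.4
Vm = -129.96 / 8.4 = -15.47 mV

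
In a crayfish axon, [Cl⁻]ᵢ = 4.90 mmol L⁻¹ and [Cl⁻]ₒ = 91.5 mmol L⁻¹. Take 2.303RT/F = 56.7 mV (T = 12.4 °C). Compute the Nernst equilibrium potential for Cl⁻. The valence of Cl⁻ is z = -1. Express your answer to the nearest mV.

E = (56.7/z) · log₁₀([Cl⁻]_out/[Cl⁻]_in) with z = -1.
For an anion, dividing by z = -1 reverses the sign.
= (56.7/-1) · log₁₀(91.5/4.90) = -56.70 · log₁₀(18.67)
= -56.70 · (1.2712) = -72.08 mV

-72 mV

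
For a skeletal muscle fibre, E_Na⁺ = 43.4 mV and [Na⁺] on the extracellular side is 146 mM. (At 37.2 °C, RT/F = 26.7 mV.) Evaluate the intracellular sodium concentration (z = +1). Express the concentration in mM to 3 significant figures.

Nernst: E = (26.7/1) · ln([out]/[in]), so ln([out]/[in]) = 43.4 × 1 / 26.7 = 1.6255.
[out]/[in] = e^(1.6255) = 5.081.
[in] = 146 / 5.081 = 28.74 mM.

28.7 mM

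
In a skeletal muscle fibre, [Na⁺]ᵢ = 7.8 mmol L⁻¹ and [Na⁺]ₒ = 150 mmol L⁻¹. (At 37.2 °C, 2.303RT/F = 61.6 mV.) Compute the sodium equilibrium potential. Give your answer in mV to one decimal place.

E = (61.6/z) · log₁₀([Na⁺]_out/[Na⁺]_in) with z = +1.
= (61.6/1) · log₁₀(150/7.8) = 61.60 · log₁₀(19.23)
= 61.60 · (1.2840) = 79.09 mV

79.1 mV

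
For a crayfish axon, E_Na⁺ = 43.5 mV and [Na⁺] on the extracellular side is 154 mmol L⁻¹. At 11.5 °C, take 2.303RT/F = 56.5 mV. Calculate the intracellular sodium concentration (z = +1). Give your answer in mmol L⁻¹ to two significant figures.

26 mmol L⁻¹

Nernst: E = (56.5/1) · log₁₀([out]/[in]), so log₁₀([out]/[in]) = 43.5 × 1 / 56.5 = 0.7699.
[out]/[in] = 10^(0.7699) = 5.887.
[in] = 154 / 5.887 = 26.16 mmol L⁻¹.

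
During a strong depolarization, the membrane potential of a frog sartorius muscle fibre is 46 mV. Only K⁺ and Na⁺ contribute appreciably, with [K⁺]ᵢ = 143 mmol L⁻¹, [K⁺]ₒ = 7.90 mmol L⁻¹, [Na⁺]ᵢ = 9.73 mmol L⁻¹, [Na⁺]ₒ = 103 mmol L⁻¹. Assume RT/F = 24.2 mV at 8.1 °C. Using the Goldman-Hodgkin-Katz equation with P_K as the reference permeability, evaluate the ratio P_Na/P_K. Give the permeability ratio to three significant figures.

Let α = P_Na/P_K. GHK: Vm = 24.2·ln[(Kₒ + α·Naₒ)/(Kᵢ + α·Naᵢ)].
e^(Vm/24.2) = e^(46.0/24.2) = 6.6914
So 6.6914·(Kᵢ + α·Naᵢ) = Kₒ + α·Naₒ → α = (6.6914·143.0 − 7.9) / (103.0 − 6.6914·9.73)
α = (956.9 − 7.9) / (103.0 − 65.11) = 949/37.89 = 25.04

25.0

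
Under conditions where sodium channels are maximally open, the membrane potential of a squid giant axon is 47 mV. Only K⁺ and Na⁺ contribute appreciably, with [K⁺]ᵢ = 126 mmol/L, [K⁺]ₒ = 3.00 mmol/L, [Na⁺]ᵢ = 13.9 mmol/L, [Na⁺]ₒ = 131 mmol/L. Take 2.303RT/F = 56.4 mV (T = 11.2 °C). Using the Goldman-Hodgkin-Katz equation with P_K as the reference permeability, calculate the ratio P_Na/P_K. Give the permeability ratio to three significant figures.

23.6

Let α = P_Na/P_K. GHK: Vm = 56.4·log₁₀[(Kₒ + α·Naₒ)/(Kᵢ + α·Naᵢ)].
10^(Vm/56.4) = 10^(47.0/56.4) = 6.8129
So 6.8129·(Kᵢ + α·Naᵢ) = Kₒ + α·Naₒ → α = (6.8129·126.0 − 3.0) / (131.0 − 6.8129·13.9)
α = (858.4 − 3.0) / (131.0 − 94.7) = 855.4/36.3 = 23.57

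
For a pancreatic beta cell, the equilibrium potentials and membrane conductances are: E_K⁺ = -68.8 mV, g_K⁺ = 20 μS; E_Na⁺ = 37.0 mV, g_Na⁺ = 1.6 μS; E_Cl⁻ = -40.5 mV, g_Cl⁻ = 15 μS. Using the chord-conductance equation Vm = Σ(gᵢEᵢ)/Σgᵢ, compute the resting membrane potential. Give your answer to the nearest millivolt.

-53 mV

Σ gᵢEᵢ = 20·(-68.8) + 1.6·(37.0) + 15·(-40.5) = -1924.30
Σ gᵢ = 20 + 1.6 + 15 = 36.6
Vm = -1924.30 / 36.6 = -52.58 mV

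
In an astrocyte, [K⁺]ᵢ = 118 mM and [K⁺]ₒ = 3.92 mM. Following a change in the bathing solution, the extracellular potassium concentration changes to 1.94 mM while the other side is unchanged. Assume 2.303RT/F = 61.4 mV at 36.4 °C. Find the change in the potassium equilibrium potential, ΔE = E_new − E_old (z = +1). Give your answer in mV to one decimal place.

-18.8 mV

E_old = (61.4/1)·log₁₀(3.92/118) = -90.79 mV
E_new = (61.4/1)·log₁₀(1.94/118) = -109.54 mV
ΔE = -109.54 − (-90.79) = -18.76 mV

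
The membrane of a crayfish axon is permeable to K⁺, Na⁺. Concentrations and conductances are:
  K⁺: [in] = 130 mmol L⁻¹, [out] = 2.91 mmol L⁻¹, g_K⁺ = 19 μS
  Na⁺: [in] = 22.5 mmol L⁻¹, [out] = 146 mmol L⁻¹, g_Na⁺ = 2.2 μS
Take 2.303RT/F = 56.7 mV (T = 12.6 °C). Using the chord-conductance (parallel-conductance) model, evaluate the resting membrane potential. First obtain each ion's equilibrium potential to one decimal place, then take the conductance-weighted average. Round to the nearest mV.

E_K⁺ = (56.7/1)·log₁₀(2.91/130) = -93.6 mV
E_Na⁺ = (56.7/1)·log₁₀(146/22.5) = 46.1 mV
Vm = (Σ gᵢEᵢ)/(Σ gᵢ) = (19·-93.6 + 2.2·46.1) / (19 + 2.2)
= -1676.98 / 21.2 = -79.10 mV

-79 mV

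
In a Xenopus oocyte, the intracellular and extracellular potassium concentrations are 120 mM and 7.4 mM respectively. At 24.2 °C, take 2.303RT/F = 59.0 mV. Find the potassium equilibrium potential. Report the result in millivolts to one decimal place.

-71.4 mV

E = (59.0/z) · log₁₀([K⁺]_out/[K⁺]_in) with z = +1.
= (59.0/1) · log₁₀(7.4/120) = 59.00 · log₁₀(0.06167)
= 59.00 · (-1.2099) = -71.39 mV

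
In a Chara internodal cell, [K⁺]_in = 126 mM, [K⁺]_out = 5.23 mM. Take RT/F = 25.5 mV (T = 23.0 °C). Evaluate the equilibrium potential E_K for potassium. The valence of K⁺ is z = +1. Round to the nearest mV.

-81 mV

E = (25.5/z) · ln([K⁺]_out/[K⁺]_in) with z = +1.
= (25.5/1) · ln(5.23/126) = 25.50 · ln(0.04151)
= 25.50 · (-3.1819) = -81.14 mV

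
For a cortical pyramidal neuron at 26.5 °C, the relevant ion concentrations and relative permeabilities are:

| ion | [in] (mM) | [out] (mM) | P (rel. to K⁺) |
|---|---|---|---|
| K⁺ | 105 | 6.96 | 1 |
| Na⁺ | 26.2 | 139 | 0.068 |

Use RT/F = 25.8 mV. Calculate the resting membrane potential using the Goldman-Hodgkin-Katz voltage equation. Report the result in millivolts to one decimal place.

Vm = 25.8 · ln[(Σ P·[cation]ₒ + Σ P·[anion]ᵢ) / (Σ P·[cation]ᵢ + Σ P·[anion]ₒ)]
Numerator = 1×6.96 + 0.068×139 = 16.41
Denominator = 1×105 + 0.068×26.2 = 106.8
Vm = 25.8 · ln(0.1537) = 25.8 × (-1.8728) = -48.32 mV

-48.3 mV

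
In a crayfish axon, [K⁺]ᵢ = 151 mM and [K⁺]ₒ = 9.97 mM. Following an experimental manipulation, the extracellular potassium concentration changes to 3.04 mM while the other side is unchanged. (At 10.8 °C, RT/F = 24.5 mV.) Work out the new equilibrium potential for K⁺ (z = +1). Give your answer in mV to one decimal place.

After the shift: [K⁺]_out = 3.04, [K⁺]_in = 151 mM.
E_new = (24.5/1)·ln(3.04/151) = 24.50 · (-3.9054) = -95.68 mV

-95.7 mV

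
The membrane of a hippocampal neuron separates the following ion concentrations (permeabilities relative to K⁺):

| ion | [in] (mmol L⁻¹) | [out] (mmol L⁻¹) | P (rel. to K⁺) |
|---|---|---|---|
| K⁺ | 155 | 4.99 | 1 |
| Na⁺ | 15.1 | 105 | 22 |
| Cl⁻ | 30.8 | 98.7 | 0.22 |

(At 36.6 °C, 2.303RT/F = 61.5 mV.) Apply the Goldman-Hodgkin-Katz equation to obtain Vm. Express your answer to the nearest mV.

Vm = 61.5 · log₁₀[(Σ P·[cation]ₒ + Σ P·[anion]ᵢ) / (Σ P·[cation]ᵢ + Σ P·[anion]ₒ)]
Numerator = 1×4.99 + 22×105 + 0.22×30.8 = 2322
Denominator = 1×155 + 22×15.1 + 0.22×98.7 = 508.9
Vm = 61.5 · log₁₀(4.5622) = 61.5 × (0.6592) = 40.54 mV

41 mV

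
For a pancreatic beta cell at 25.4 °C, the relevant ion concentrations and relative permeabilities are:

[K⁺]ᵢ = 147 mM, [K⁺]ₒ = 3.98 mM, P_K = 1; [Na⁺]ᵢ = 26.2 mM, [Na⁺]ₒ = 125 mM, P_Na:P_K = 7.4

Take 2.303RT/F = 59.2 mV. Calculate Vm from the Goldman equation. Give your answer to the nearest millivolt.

Vm = 59.2 · log₁₀[(Σ P·[cation]ₒ + Σ P·[anion]ᵢ) / (Σ P·[cation]ᵢ + Σ P·[anion]ₒ)]
Numerator = 1×3.98 + 7.4×125 = 929
Denominator = 1×147 + 7.4×26.2 = 340.9
Vm = 59.2 · log₁₀(2.7252) = 59.2 × (0.4354) = 25.78 mV

26 mV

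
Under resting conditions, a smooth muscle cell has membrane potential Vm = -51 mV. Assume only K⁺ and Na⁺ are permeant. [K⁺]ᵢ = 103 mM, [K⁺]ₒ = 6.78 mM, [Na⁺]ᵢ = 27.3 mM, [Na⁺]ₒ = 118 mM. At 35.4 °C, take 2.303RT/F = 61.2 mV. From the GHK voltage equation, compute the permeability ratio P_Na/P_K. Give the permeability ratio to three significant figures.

Let α = P_Na/P_K. GHK: Vm = 61.2·log₁₀[(Kₒ + α·Naₒ)/(Kᵢ + α·Naᵢ)].
10^(Vm/61.2) = 10^(-51.0/61.2) = 0.14678
So 0.14678·(Kᵢ + α·Naᵢ) = Kₒ + α·Naₒ → α = (0.14678·103.0 − 6.78) / (118.0 − 0.14678·27.3)
α = (15.12 − 6.78) / (118.0 − 4.007) = 8.338/114 = 0.07315

0.0731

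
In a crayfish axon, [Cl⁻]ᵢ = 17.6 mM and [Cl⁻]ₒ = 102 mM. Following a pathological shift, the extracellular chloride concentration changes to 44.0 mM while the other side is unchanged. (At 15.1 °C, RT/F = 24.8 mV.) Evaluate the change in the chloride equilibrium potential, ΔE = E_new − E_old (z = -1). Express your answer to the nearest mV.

21 mV

E_old = (24.8/-1)·ln(102/17.6) = -43.58 mV
E_new = (24.8/-1)·ln(44.0/17.6) = -22.72 mV
ΔE = -22.72 − (-43.58) = 20.85 mV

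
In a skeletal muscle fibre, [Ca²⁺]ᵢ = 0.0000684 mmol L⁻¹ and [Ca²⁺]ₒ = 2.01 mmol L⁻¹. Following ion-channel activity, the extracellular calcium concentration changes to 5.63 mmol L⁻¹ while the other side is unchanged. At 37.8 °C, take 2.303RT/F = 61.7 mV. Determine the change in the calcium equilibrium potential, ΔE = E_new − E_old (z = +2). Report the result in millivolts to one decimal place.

E_old = (61.7/2)·log₁₀(2.01/0.0000684) = 137.84 mV
E_new = (61.7/2)·log₁₀(5.63/0.0000684) = 151.64 mV
ΔE = 151.64 − (137.84) = 13.80 mV

13.8 mV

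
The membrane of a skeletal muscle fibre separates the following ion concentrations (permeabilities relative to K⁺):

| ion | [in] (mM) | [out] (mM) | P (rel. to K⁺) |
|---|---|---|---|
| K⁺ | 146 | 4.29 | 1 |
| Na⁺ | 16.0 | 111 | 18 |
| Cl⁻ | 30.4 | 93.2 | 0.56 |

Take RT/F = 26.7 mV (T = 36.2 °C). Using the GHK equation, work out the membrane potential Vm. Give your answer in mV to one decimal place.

Vm = 26.7 · ln[(Σ P·[cation]ₒ + Σ P·[anion]ᵢ) / (Σ P·[cation]ᵢ + Σ P·[anion]ₒ)]
Numerator = 1×4.29 + 18×111 + 0.56×30.4 = 2019
Denominator = 1×146 + 18×16.0 + 0.56×93.2 = 486.2
Vm = 26.7 · ln(4.1533) = 26.7 × (1.4239) = 38.02 mV

38.0 mV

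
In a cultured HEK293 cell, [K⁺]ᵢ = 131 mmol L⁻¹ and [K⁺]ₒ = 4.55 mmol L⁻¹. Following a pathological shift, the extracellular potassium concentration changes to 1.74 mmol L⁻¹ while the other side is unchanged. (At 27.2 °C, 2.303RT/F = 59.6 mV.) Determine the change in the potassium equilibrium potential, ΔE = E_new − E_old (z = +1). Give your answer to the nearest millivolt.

E_old = (59.6/1)·log₁₀(4.55/131) = -86.97 mV
E_new = (59.6/1)·log₁₀(1.74/131) = -111.85 mV
ΔE = -111.85 − (-86.97) = -24.88 mV

-25 mV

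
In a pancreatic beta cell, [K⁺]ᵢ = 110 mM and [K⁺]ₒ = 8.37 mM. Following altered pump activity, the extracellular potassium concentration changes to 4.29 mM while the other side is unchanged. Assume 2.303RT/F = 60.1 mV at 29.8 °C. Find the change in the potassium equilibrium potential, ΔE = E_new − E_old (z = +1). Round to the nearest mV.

E_old = (60.1/1)·log₁₀(8.37/110) = -67.23 mV
E_new = (60.1/1)·log₁₀(4.29/110) = -84.68 mV
ΔE = -84.68 − (-67.23) = -17.45 mV

-17 mV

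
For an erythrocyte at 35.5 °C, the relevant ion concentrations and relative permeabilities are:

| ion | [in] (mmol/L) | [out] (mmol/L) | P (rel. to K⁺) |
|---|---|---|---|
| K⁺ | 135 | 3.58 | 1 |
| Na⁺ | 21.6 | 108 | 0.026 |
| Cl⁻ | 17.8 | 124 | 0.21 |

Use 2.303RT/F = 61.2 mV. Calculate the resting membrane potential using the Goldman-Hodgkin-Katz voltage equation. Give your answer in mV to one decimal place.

Vm = 61.2 · log₁₀[(Σ P·[cation]ₒ + Σ P·[anion]ᵢ) / (Σ P·[cation]ᵢ + Σ P·[anion]ₒ)]
Numerator = 1×3.58 + 0.026×108 + 0.21×17.8 = 10.13
Denominator = 1×135 + 0.026×21.6 + 0.21×124 = 161.6
Vm = 61.2 · log₁₀(0.06266) = 61.2 × (-1.2030) = -73.62 mV

-73.6 mV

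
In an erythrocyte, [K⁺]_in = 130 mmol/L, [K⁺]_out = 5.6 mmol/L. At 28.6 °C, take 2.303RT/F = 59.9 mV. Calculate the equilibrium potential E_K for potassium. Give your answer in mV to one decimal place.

-81.8 mV

E = (59.9/z) · log₁₀([K⁺]_out/[K⁺]_in) with z = +1.
= (59.9/1) · log₁₀(5.6/130) = 59.90 · log₁₀(0.04308)
= 59.90 · (-1.3658) = -81.81 mV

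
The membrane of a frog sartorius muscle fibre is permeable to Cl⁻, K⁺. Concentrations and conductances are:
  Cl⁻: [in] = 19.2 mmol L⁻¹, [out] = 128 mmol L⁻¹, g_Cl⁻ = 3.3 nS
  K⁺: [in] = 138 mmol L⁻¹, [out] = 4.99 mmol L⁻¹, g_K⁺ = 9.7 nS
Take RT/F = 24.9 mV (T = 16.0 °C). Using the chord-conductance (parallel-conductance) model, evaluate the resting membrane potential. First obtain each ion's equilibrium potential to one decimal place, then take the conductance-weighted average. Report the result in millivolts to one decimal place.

-73.7 mV

E_Cl⁻ = (24.9/-1)·ln(128/19.2) = -47.2 mV
E_K⁺ = (24.9/1)·ln(4.99/138) = -82.7 mV
Vm = (Σ gᵢEᵢ)/(Σ gᵢ) = (3.3·-47.2 + 9.7·-82.7) / (3.3 + 9.7)
= -957.95 / 13 = -73.69 mV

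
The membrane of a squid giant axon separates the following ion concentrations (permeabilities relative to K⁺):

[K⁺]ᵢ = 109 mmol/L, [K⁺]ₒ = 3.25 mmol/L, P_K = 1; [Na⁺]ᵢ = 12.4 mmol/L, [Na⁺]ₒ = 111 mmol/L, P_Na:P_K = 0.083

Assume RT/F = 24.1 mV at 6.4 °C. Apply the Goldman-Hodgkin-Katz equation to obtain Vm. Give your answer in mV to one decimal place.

-52.5 mV

Vm = 24.1 · ln[(Σ P·[cation]ₒ + Σ P·[anion]ᵢ) / (Σ P·[cation]ᵢ + Σ P·[anion]ₒ)]
Numerator = 1×3.25 + 0.083×111 = 12.46
Denominator = 1×109 + 0.083×12.4 = 110
Vm = 24.1 · ln(0.11327) = 24.1 × (-2.1780) = -52.49 mV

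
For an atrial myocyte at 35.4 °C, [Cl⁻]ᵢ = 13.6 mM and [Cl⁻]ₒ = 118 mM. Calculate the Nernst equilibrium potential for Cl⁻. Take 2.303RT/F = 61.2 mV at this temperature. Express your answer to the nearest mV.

-57 mV

E = (61.2/z) · log₁₀([Cl⁻]_out/[Cl⁻]_in) with z = -1.
For an anion, dividing by z = -1 reverses the sign.
= (61.2/-1) · log₁₀(118/13.6) = -61.20 · log₁₀(8.676)
= -61.20 · (0.9383) = -57.43 mV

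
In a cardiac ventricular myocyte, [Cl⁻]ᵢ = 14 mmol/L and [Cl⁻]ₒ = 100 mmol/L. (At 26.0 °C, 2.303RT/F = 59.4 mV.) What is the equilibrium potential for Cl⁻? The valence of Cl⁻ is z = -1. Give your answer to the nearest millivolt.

-51 mV

E = (59.4/z) · log₁₀([Cl⁻]_out/[Cl⁻]_in) with z = -1.
For an anion, dividing by z = -1 reverses the sign.
= (59.4/-1) · log₁₀(100/14) = -59.40 · log₁₀(7.143)
= -59.40 · (0.8539) = -50.72 mV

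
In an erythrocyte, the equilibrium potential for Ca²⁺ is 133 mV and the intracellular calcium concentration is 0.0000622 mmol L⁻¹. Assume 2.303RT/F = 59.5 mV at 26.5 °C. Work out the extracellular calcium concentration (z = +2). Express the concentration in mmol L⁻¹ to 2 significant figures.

Nernst: E = (59.5/2) · log₁₀([out]/[in]), so log₁₀([out]/[in]) = 133.0 × 2 / 59.5 = 4.4706.
[out]/[in] = 10^(4.4706) = 2.955e+04.
[out] = 2.955e+04 × 0.0000622 = 1.838 mmol L⁻¹.

1.8 mmol L⁻¹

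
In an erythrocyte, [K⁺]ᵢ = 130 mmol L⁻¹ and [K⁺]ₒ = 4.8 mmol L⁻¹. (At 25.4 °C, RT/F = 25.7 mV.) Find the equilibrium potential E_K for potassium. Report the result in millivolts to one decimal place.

-84.8 mV

E = (25.7/z) · ln([K⁺]_out/[K⁺]_in) with z = +1.
= (25.7/1) · ln(4.8/130) = 25.70 · ln(0.03692)
= 25.70 · (-3.2989) = -84.78 mV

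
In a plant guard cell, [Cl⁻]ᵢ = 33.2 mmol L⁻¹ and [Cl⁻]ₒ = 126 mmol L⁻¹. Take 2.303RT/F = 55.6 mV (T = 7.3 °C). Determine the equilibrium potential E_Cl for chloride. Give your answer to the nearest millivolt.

E = (55.6/z) · log₁₀([Cl⁻]_out/[Cl⁻]_in) with z = -1.
For an anion, dividing by z = -1 reverses the sign.
= (55.6/-1) · log₁₀(126/33.2) = -55.60 · log₁₀(3.795)
= -55.60 · (0.5792) = -32.21 mV

-32 mV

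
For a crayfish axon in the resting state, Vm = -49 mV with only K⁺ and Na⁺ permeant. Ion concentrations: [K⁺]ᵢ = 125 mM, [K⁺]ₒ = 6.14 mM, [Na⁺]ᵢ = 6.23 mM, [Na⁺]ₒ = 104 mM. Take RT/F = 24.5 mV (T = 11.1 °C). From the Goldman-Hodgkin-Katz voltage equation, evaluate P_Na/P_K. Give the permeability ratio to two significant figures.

Let α = P_Na/P_K. GHK: Vm = 24.5·ln[(Kₒ + α·Naₒ)/(Kᵢ + α·Naᵢ)].
e^(Vm/24.5) = e^(-49.0/24.5) = 0.13534
So 0.13534·(Kᵢ + α·Naᵢ) = Kₒ + α·Naₒ → α = (0.13534·125.0 − 6.14) / (104.0 − 0.13534·6.23)
α = (16.92 − 6.14) / (104.0 − 0.8431) = 10.78/103.2 = 0.1045

0.10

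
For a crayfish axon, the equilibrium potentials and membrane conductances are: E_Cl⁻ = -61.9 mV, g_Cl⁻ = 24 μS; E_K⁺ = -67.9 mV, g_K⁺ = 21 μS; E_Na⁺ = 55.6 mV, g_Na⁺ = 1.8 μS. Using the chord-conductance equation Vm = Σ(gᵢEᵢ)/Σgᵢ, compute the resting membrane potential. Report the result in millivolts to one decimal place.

Σ gᵢEᵢ = 24·(-61.9) + 21·(-67.9) + 1.8·(55.6) = -2811.42
Σ gᵢ = 24 + 21 + 1.8 = 46.8
Vm = -2811.42 / 46.8 = -60.07 mV

-60.1 mV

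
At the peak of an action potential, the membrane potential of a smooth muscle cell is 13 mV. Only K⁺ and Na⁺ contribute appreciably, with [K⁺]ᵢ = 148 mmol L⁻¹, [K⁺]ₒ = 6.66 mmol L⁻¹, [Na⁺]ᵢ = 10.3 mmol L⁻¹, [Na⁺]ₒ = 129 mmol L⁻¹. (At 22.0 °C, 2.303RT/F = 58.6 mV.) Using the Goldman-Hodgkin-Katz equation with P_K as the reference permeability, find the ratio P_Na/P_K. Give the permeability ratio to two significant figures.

2.1

Let α = P_Na/P_K. GHK: Vm = 58.6·log₁₀[(Kₒ + α·Naₒ)/(Kᵢ + α·Naᵢ)].
10^(Vm/58.6) = 10^(13.0/58.6) = 1.6666
So 1.6666·(Kᵢ + α·Naᵢ) = Kₒ + α·Naₒ → α = (1.6666·148.0 − 6.66) / (129.0 − 1.6666·10.3)
α = (246.7 − 6.66) / (129.0 − 17.17) = 240/111.8 = 2.146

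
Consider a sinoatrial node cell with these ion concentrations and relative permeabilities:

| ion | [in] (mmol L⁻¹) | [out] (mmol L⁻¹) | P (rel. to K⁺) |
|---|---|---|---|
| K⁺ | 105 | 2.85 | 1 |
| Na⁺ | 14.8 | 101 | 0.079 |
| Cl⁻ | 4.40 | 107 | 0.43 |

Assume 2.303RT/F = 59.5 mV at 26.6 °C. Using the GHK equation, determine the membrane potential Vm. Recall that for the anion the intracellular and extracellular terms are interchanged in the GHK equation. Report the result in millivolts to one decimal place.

Vm = 59.5 · log₁₀[(Σ P·[cation]ₒ + Σ P·[anion]ᵢ) / (Σ P·[cation]ᵢ + Σ P·[anion]ₒ)]
Numerator = 1×2.85 + 0.079×101 + 0.43×4.40 = 12.72
Denominator = 1×105 + 0.079×14.8 + 0.43×107 = 152.2
Vm = 59.5 · log₁₀(0.083592) = 59.5 × (-1.0778) = -64.13 mV

-64.1 mV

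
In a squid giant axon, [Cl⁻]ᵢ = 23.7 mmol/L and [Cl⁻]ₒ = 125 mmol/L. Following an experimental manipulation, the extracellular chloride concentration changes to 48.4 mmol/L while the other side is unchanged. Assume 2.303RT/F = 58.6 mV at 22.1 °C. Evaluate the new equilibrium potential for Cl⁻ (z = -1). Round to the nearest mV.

After the shift: [Cl⁻]_out = 48.4, [Cl⁻]_in = 23.7 mmol/L.
E_new = (58.6/-1)·log₁₀(48.4/23.7) = -58.60 · (0.3101) = -18.17 mV

-18 mV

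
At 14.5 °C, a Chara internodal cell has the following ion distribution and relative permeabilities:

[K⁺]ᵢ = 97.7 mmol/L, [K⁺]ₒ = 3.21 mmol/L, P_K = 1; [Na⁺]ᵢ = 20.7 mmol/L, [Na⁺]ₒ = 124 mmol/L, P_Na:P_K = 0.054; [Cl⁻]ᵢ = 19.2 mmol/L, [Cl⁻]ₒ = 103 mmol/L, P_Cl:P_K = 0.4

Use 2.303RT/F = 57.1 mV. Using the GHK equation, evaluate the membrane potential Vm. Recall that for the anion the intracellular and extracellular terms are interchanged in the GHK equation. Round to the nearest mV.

-51 mV

Vm = 57.1 · log₁₀[(Σ P·[cation]ₒ + Σ P·[anion]ᵢ) / (Σ P·[cation]ᵢ + Σ P·[anion]ₒ)]
Numerator = 1×3.21 + 0.054×124 + 0.4×19.2 = 17.59
Denominator = 1×97.7 + 0.054×20.7 + 0.4×103 = 140
Vm = 57.1 · log₁₀(0.1256) = 57.1 × (-0.9010) = -51.45 mV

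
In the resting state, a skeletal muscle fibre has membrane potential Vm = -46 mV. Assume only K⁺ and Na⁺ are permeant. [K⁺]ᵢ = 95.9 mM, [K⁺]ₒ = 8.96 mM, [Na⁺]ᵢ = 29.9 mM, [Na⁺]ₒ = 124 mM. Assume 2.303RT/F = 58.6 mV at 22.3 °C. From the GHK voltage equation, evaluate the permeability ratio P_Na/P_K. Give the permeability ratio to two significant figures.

Let α = P_Na/P_K. GHK: Vm = 58.6·log₁₀[(Kₒ + α·Naₒ)/(Kᵢ + α·Naᵢ)].
10^(Vm/58.6) = 10^(-46.0/58.6) = 0.16407
So 0.16407·(Kᵢ + α·Naᵢ) = Kₒ + α·Naₒ → α = (0.16407·95.9 − 8.96) / (124.0 − 0.16407·29.9)
α = (15.73 − 8.96) / (124.0 − 4.906) = 6.774/119.1 = 0.05688

0.057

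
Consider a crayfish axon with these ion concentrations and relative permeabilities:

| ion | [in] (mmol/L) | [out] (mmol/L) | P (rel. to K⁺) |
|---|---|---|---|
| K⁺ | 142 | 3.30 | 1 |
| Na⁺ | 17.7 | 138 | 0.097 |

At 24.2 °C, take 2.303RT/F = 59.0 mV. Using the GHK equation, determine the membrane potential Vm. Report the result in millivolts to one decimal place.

-55.2 mV

Vm = 59.0 · log₁₀[(Σ P·[cation]ₒ + Σ P·[anion]ᵢ) / (Σ P·[cation]ᵢ + Σ P·[anion]ₒ)]
Numerator = 1×3.30 + 0.097×138 = 16.69
Denominator = 1×142 + 0.097×17.7 = 143.7
Vm = 59.0 · log₁₀(0.1161) = 59.0 × (-0.9352) = -55.17 mV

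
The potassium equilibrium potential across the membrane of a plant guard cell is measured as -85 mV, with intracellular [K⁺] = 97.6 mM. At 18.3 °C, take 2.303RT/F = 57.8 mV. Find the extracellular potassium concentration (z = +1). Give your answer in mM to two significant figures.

Nernst: E = (57.8/1) · log₁₀([out]/[in]), so log₁₀([out]/[in]) = -85.0 × 1 / 57.8 = -1.4706.
[out]/[in] = 10^(-1.4706) = 0.03384.
[out] = 0.03384 × 97.6 = 3.303 mM.

3.3 mM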